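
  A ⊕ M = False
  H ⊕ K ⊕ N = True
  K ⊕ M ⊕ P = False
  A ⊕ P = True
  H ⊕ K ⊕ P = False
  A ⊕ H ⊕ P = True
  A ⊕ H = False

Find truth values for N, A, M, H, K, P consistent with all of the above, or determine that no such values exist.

N=F, A=F, M=F, H=F, K=T, P=T

A ⊕ M = F ⊕ F = False ✓
H ⊕ K ⊕ N = F ⊕ T ⊕ F = True ✓
K ⊕ M ⊕ P = T ⊕ F ⊕ T = False ✓
A ⊕ P = F ⊕ T = True ✓
H ⊕ K ⊕ P = F ⊕ T ⊕ T = False ✓
A ⊕ H ⊕ P = F ⊕ F ⊕ T = True ✓
A ⊕ H = F ⊕ F = False ✓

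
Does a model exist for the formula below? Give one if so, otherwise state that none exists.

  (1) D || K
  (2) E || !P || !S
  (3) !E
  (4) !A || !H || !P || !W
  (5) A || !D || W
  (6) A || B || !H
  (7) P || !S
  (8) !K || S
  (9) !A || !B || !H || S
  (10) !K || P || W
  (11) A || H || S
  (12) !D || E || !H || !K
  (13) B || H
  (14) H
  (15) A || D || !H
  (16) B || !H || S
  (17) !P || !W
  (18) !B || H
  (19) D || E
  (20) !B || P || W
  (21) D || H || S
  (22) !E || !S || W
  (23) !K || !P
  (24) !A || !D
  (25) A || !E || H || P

P = False, A = False, H = True, E = False, K = False, B = True, S = False, W = True, D = True

Unit clause (!E) forces E = False.
Unit clause (H) forces H = True.
In (D || E) only D is left, so D = True.
In (!A || !D) only !A is left, so A = False.
In (A || !D || W) only W is left, so W = True.
In (A || B || !H) only B is left, so B = True.
In (!D || E || !H || !K) only !K is left, so K = False.
In (!P || !W) only !P is left, so P = False.
In (P || !S) only !S is left, so S = False.
All clauses satisfied.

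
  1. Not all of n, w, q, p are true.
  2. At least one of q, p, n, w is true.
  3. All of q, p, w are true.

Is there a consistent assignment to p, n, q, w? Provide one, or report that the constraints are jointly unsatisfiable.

p=T, n=F, q=T, w=T

  (1) {n, w, q, p}: 3/4 true — not all ✓
  (2) {q, p, n, w}: 3 true — at least one ✓
  (3) {q, p, w}: all 3 true ✓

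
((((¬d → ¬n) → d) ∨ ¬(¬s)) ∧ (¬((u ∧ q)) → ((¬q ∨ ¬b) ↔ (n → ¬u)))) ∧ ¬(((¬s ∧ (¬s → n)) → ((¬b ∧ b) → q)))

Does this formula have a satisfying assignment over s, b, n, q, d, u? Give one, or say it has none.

Unsatisfiable

The conjunct ¬(((¬s ∧ (¬s → n)) → ((¬b ∧ b) → q))) is unsatisfiable on its own:
  b = True: this becomes ¬(((¬s ∧ (¬s → n)) → True)) = False.
  b = False: this becomes ¬(((¬s ∧ (¬s → n)) → True)) = False.
So the whole conjunction is unsatisfiable.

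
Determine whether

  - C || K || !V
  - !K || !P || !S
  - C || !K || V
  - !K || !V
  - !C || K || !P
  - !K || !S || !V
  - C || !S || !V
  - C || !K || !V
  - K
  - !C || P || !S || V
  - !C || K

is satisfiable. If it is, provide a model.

V = False, K = True, P = False, C = True, S = False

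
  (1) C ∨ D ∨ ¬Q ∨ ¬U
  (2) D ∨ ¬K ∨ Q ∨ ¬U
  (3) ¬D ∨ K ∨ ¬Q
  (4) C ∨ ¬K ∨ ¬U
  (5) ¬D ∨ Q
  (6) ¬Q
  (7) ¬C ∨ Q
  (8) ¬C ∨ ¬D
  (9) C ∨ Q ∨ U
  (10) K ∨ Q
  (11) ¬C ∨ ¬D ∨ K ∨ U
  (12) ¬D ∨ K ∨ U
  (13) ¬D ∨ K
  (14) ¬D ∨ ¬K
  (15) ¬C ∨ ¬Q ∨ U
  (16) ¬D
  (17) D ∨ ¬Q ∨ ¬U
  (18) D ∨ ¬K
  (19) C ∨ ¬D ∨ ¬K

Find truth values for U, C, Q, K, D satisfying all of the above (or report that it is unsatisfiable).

UNSATISFIABLE

Case K = True:
  (¬Q) forces Q = False.
  (¬D ∨ Q) forces D = False.
  Clause (D ∨ ¬K) is falsified — contradiction.
Case K = False:
  (¬Q) forces Q = False.
  Clause (K ∨ Q) is falsified — contradiction.
Both cases fail, so the formula is unsatisfiable.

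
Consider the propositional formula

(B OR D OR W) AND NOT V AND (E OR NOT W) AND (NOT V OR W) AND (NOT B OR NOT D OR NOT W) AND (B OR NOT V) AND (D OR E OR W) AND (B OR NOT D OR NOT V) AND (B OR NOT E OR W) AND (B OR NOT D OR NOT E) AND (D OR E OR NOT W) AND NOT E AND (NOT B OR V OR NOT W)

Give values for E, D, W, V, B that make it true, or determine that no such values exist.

E = False, D = True, W = False, V = False, B = True

Unit clause (NOT V) forces V = False.
Unit clause (NOT E) forces E = False.
In (E OR NOT W) only NOT W is left, so W = False.
In (D OR E OR W) only D is left, so D = True.
Set B = True.
All clauses satisfied.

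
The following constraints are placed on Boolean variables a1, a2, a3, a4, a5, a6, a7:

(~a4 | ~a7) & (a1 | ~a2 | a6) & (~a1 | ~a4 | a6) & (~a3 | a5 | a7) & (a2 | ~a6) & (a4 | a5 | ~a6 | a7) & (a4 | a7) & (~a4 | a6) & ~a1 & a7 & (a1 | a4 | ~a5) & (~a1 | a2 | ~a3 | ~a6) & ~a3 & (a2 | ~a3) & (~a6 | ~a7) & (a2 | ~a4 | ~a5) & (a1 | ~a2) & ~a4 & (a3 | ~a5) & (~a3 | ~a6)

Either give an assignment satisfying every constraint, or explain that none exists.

Unit clause (~a1) forces a1 = False.
Unit clause (a7) forces a7 = True.
Unit clause (~a3) forces a3 = False.
In (~a6 | ~a7) only ~a6 is left, so a6 = False.
In (a1 | ~a2) only ~a2 is left, so a2 = False.
Unit clause (~a4) forces a4 = False.
In (a3 | ~a5) only ~a5 is left, so a5 = False.
All clauses satisfied.

a1 = False, a2 = False, a3 = False, a4 = False, a5 = False, a6 = False, a7 = True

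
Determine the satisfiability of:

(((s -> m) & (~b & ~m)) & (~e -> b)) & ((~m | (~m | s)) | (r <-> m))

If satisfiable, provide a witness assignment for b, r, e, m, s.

b: False; r: False; e: True; m: False; s: False

  ((s -> m) & (~b & ~m)) & (~e -> b) = True
    (s -> m) & (~b & ~m) = True
      s -> m = True
      ~b & ~m = True
        ~b = True
        ~m = True
    ~e -> b = True
      ~e = False
  (~m | (~m | s)) | (r <-> m) = True
    ~m | (~m | s) = True
      ~m = True
      ~m | s = True
        ~m = True
    r <-> m = True
Both conjuncts True, so the formula holds.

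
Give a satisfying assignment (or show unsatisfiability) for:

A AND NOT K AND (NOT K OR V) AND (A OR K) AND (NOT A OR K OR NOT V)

V = False, A = True, K = False

Unit clause (A) forces A = True.
Unit clause (NOT K) forces K = False.
In (NOT A OR K OR NOT V) only NOT V is left, so V = False.
Check each clause:
  (A): A holds.
  (NOT K): NOT K holds.
  (NOT K OR V): NOT K holds.
  (A OR K): A holds.
  (NOT A OR K OR NOT V): NOT V holds.
All clauses satisfied.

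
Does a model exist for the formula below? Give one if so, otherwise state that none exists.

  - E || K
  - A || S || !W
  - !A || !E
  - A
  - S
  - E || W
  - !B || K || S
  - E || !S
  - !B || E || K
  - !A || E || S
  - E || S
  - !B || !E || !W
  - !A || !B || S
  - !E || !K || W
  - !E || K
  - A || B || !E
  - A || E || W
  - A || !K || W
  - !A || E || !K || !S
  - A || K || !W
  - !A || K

Unsatisfiable

Case S = True:
  (A) forces A = True.
  (!A || !E) forces E = False.
  Clause (E || !S) is falsified — contradiction.
Case S = False:
  Clause (S) is falsified — contradiction.
Both cases fail, so the formula is unsatisfiable.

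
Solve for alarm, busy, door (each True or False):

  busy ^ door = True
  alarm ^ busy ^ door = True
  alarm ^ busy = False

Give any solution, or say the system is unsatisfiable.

alarm: False, busy: False, door: True

busy ^ door = F ^ T = True ✓
alarm ^ busy ^ door = F ^ F ^ T = True ✓
alarm ^ busy = F ^ F = False ✓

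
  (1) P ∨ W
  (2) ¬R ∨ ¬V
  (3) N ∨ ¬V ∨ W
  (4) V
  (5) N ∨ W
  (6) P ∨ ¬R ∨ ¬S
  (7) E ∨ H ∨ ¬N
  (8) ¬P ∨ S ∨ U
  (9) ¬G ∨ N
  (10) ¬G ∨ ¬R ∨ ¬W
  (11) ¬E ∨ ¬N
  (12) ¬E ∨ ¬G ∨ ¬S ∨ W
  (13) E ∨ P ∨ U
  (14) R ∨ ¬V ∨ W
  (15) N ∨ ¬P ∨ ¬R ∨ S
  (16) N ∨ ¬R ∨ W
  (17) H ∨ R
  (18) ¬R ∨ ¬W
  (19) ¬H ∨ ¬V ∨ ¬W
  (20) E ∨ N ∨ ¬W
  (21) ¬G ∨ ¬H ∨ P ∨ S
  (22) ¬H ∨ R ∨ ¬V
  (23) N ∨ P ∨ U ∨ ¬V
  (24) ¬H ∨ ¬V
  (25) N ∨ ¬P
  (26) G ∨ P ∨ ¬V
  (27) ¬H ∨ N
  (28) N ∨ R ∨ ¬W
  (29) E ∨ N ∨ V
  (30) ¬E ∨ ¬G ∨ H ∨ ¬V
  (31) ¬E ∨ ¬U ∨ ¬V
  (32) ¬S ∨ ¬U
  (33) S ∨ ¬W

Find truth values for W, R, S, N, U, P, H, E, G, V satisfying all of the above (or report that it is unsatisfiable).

No satisfying assignment exists.

Case H = True:
  (V) forces V = True.
  Clause (¬H ∨ ¬V) is falsified — contradiction.
Case H = False:
  (V) forces V = True.
  (¬R ∨ ¬V) forces R = False.
  Clause (H ∨ R) is falsified — contradiction.
Both cases fail, so the formula is unsatisfiable.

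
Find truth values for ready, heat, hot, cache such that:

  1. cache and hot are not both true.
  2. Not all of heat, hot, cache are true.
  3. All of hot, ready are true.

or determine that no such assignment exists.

ready = True, heat = False, hot = True, cache = False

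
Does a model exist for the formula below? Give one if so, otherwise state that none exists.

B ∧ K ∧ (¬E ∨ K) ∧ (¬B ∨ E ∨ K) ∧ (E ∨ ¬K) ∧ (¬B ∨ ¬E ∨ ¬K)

Unsatisfiable — no assignment works.

Case K = True:
  (B) forces B = True.
  (E ∨ ¬K) forces E = True.
  Clause (¬B ∨ ¬E ∨ ¬K) is falsified — contradiction.
Case K = False:
  Clause (K) is falsified — contradiction.
Both cases fail, so the formula is unsatisfiable.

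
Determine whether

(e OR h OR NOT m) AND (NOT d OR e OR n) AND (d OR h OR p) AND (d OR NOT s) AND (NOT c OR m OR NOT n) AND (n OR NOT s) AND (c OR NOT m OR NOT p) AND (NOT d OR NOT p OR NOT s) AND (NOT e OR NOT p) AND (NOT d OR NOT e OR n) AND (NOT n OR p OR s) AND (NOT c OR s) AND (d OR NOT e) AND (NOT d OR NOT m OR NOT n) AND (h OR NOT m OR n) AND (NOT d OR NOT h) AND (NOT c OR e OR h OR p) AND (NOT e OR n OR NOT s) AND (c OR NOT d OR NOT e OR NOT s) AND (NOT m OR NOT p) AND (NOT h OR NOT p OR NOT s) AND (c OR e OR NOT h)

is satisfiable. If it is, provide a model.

Try h = True:
  (NOT d OR NOT h) forces d = False.
  (d OR NOT s) forces s = False.
  (NOT c OR s) forces c = False.
  (d OR NOT e) forces e = False.
  clause (c OR e OR NOT h) is falsified — backtrack.
So h = False.
Try m = True:
  (e OR h OR NOT m) forces e = True.
  (NOT e OR NOT p) forces p = False.
  (d OR h OR p) forces d = True.
  (NOT d OR NOT e OR n) forces n = True.
  clause (NOT d OR NOT m OR NOT n) is falsified — backtrack.
So m = False.
Set n = True.
  then (NOT c OR m OR NOT n) forces c = False.
Set d = True.
Set p = True.
  then (NOT d OR NOT p OR NOT s) forces s = False.
  then (NOT e OR NOT p) forces e = False.
All clauses satisfied.

h=F, m=F, n=T, d=T, c=F, p=T, s=F, e=F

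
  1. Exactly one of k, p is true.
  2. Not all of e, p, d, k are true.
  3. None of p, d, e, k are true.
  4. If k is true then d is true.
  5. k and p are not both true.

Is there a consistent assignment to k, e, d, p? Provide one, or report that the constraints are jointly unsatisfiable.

Case k = True:
  Constraint (3) is violated (k=T) — contradiction.
Case k = False:
  (1) with k=F forces p = True.
  Constraint (3) is violated (p=T) — contradiction.
Both cases fail — unsatisfiable.

The formula is unsatisfiable.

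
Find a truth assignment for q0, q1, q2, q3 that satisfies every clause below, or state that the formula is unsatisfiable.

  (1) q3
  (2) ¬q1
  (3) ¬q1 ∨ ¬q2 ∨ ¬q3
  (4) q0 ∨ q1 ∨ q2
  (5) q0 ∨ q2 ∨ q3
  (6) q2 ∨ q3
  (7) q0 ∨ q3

q0=T; q1=F; q2=F; q3=T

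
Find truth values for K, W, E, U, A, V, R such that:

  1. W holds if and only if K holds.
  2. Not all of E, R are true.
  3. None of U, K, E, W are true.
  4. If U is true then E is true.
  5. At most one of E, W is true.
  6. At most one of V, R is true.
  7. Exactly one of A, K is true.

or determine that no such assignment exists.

K = False; W = False; E = False; U = False; A = True; V = False; R = True

  (1) W=F, K=F — same ✓
  (2) {E, R}: 1/2 true — not all ✓
  (3) {U, K, E, W}: 0 true — none ✓
  (4) U=F ⇒ E: vacuous ✓
  (5) {E, W}: 0 true — at most one ✓
  (6) {V, R}: 1 true — at most one ✓
  (7) {A, K}: 1 true — exactly one ✓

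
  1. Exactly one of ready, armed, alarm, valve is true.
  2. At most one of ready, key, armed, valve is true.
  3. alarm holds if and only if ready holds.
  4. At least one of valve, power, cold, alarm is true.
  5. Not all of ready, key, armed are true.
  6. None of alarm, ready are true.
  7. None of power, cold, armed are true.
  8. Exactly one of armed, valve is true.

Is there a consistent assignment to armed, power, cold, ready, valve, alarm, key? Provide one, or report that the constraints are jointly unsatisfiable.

armed: False, power: False, cold: False, ready: False, valve: True, alarm: False, key: False

  (1) {ready, armed, alarm, valve}: 1 true — exactly one ✓
  (2) {ready, key, armed, valve}: 1 true — at most one ✓
  (3) alarm=F, ready=F — same ✓
  (4) {valve, power, cold, alarm}: 1 true — at least one ✓
  (5) {ready, key, armed}: 0/3 true — not all ✓
  (6) {alarm, ready}: 0 true — none ✓
  (7) {power, cold, armed}: 0 true — none ✓
  (8) {armed, valve}: 1 true — exactly one ✓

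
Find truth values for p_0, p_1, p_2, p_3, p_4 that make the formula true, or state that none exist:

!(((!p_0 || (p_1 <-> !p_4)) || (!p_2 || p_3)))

p_0 = True; p_1 = False; p_2 = True; p_3 = False; p_4 = False

  !(((!p_0 || (p_1 <-> !p_4)) || (!p_2 || p_3))) = True
    (!p_0 || (p_1 <-> !p_4)) || (!p_2 || p_3) = False
      !p_0 || (p_1 <-> !p_4) = False
        !p_0 = False
        p_1 <-> !p_4 = False
          !p_4 = True
      !p_2 || p_3 = False
        !p_2 = False
The formula evaluates to True.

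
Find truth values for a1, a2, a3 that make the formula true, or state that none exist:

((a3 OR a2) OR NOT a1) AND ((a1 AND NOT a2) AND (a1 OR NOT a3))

a1=T; a2=F; a3=T

  (a3 OR a2) OR NOT a1 = True
    a3 OR a2 = True
    NOT a1 = False
  (a1 AND NOT a2) AND (a1 OR NOT a3) = True
    a1 AND NOT a2 = True
      NOT a2 = True
    a1 OR NOT a3 = True
      NOT a3 = False
Both conjuncts True, so the formula holds.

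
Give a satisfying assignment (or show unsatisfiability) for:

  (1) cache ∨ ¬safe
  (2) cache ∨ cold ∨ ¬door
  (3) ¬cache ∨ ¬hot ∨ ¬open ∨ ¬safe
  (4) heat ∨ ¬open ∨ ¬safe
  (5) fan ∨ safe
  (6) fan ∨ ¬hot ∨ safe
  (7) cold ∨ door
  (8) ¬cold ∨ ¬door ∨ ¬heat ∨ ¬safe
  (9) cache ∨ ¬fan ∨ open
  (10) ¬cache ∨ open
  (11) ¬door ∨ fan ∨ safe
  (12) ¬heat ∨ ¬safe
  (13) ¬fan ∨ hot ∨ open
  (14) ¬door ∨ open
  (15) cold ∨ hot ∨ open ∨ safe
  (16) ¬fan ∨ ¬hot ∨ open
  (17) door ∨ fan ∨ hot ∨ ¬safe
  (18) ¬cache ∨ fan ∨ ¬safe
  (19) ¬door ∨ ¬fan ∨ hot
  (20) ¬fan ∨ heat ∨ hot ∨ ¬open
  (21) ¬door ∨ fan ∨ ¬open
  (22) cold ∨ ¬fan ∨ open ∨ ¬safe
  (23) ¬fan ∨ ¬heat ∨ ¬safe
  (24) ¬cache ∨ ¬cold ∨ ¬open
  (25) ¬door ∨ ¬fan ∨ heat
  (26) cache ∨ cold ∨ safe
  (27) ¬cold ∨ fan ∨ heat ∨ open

Try fan = False:
  (fan ∨ safe) forces safe = True.
  (cache ∨ ¬safe) forces cache = True.
  clause (¬cache ∨ fan ∨ ¬safe) is falsified — backtrack.
So fan = True.
Set cold = True.
Set door = True.
  then (¬door ∨ open) forces open = True.
  then (¬door ∨ ¬fan ∨ hot) forces hot = True.
  then (¬cache ∨ ¬cold ∨ ¬open) forces cache = False.
  then (¬door ∨ ¬fan ∨ heat) forces heat = True.
  then (cache ∨ ¬safe) forces safe = False.
All clauses satisfied.

fan = True, cold = True, door = True, cache = False, heat = True, hot = True, open = True, safe = False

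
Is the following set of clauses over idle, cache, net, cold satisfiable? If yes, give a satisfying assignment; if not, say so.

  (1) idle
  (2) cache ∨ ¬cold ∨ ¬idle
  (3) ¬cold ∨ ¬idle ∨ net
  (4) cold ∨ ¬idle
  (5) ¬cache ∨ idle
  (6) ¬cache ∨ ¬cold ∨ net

idle: True, cache: True, net: True, cold: True

Unit clause (idle) forces idle = True.
In (cold ∨ ¬idle) only cold is left, so cold = True.
In (cache ∨ ¬cold ∨ ¬idle) only cache is left, so cache = True.
In (¬cold ∨ ¬idle ∨ net) only net is left, so net = True.
Check each clause:
  (idle): idle holds.
  (cache ∨ ¬cold ∨ ¬idle): cache holds.
  (¬cold ∨ ¬idle ∨ net): net holds.
  (cold ∨ ¬idle): cold holds.
  (¬cache ∨ idle): idle holds.
  (¬cache ∨ ¬cold ∨ net): net holds.
All clauses satisfied.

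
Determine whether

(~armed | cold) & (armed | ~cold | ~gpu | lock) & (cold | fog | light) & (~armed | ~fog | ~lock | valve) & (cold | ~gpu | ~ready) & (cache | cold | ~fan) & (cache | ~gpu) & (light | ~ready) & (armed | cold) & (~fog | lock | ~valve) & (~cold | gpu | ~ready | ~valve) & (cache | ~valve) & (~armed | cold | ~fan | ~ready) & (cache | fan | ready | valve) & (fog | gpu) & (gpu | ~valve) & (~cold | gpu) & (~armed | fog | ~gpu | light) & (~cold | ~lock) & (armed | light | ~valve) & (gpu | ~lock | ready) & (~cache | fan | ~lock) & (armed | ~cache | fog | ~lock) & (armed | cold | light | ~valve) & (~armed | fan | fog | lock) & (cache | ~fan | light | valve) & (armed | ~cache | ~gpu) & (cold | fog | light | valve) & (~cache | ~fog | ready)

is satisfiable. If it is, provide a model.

armed = True, cold = True, gpu = True, lock = False, cache = True, light = True, valve = True, fan = True, ready = False, fog = False

Set armed = True.
  then (~armed | cold) forces cold = True.
  then (~cold | gpu) forces gpu = True.
  then (~cold | ~lock) forces lock = False.
  then (cache | ~gpu) forces cache = True.
Try light = False:
  (light | ~ready) forces ready = False.
  (~armed | fog | ~gpu | light) forces fog = True.
  clause (~cache | ~fog | ready) is falsified — backtrack.
So light = True.
Set valve = True.
  then (~fog | lock | ~valve) forces fog = False.
  then (~armed | fan | fog | lock) forces fan = True.
Set ready = False.
All clauses satisfied.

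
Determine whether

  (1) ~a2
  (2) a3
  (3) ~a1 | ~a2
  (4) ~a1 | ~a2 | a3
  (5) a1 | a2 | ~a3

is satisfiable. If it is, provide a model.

a1 = True, a2 = False, a3 = True

Unit clause (~a2) forces a2 = False.
Unit clause (a3) forces a3 = True.
In (a1 | a2 | ~a3) only a1 is left, so a1 = True.
All clauses satisfied.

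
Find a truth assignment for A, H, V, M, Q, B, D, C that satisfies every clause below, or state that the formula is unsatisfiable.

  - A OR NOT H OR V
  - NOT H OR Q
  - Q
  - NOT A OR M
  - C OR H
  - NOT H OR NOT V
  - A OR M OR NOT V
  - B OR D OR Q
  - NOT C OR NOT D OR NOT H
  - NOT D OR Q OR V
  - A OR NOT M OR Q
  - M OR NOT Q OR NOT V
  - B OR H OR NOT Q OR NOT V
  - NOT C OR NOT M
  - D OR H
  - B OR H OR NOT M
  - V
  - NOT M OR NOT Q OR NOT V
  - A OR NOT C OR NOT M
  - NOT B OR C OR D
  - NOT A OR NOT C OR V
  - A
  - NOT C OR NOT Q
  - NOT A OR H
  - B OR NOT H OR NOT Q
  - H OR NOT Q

Case V = True:
  (Q) forces Q = True.
  (NOT H OR NOT V) forces H = False.
  Clause (H OR NOT Q) is falsified — contradiction.
Case V = False:
  Clause (V) is falsified — contradiction.
Both cases fail, so the formula is unsatisfiable.

No satisfying assignment exists.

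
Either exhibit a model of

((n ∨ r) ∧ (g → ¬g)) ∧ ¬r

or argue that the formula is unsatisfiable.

g = False, r = False, n = True

  (n ∨ r) ∧ (g → ¬g) = True
    n ∨ r = True
    g → ¬g = True
      ¬g = True
  ¬r = True
Both conjuncts True, so the formula holds.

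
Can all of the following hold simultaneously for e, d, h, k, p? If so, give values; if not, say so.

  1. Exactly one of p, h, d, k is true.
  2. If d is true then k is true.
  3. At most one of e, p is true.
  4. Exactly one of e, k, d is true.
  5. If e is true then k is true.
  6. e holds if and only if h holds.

e=F, d=F, h=F, k=T, p=F

  (1) {p, h, d, k}: 1 true — exactly one ✓
  (2) d=F ⇒ k: vacuous ✓
  (3) {e, p}: 0 true — at most one ✓
  (4) {e, k, d}: 1 true — exactly one ✓
  (5) e=F ⇒ k: vacuous ✓
  (6) e=F, h=F — same ✓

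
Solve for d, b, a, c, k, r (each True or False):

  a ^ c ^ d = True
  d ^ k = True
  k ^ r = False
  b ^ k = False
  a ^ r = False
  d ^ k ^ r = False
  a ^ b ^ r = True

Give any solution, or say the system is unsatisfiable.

d=F; b=T; a=T; c=F; k=T; r=T

a ^ c ^ d = T ^ F ^ F = True ✓
d ^ k = F ^ T = True ✓
k ^ r = T ^ T = False ✓
b ^ k = T ^ T = False ✓
a ^ r = T ^ T = False ✓
d ^ k ^ r = F ^ T ^ T = False ✓
a ^ b ^ r = T ^ T ^ T = True ✓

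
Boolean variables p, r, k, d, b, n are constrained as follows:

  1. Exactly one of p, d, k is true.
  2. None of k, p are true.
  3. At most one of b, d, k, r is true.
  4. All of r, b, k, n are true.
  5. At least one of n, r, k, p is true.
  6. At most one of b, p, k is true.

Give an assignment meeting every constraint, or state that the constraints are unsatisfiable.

Case k = True:
  Constraint (2) is violated (k=T) — contradiction.
Case k = False:
  Constraint (4) is violated (k=F) — contradiction.
Both cases fail — unsatisfiable.

No satisfying assignment exists.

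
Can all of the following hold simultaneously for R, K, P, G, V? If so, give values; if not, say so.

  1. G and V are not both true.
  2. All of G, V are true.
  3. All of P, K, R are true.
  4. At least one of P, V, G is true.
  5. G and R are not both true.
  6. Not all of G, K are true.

Unsatisfiable

Case R = True:
  (2) forces G = True.
  Constraint (5) is violated (G=T, R=T) — contradiction.
Case R = False:
  Constraint (3) is violated (R=F) — contradiction.
Both cases fail — unsatisfiable.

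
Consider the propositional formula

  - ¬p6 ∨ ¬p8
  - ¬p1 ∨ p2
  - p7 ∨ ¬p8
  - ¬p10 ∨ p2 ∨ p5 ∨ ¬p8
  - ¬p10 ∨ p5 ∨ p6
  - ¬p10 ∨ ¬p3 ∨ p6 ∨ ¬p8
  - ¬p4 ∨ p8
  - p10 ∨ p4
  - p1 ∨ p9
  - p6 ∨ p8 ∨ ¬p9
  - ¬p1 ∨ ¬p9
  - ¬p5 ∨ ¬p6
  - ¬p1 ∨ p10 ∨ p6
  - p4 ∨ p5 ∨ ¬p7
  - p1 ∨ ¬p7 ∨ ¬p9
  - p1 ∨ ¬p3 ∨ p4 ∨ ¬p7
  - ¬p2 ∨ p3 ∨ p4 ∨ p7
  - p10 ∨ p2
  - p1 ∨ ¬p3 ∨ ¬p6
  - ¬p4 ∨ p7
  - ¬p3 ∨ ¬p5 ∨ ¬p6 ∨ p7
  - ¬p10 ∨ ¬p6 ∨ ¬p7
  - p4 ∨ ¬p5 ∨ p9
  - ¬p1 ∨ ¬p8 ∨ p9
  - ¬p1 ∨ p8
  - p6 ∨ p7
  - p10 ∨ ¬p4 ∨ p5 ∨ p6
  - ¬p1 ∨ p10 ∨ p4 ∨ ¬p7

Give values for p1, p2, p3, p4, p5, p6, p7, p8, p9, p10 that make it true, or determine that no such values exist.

p1 = False, p2 = False, p3 = False, p4 = False, p5 = False, p6 = True, p7 = False, p8 = False, p9 = True, p10 = True

Set p1 = False.
  then (p1 ∨ p9) forces p9 = True.
  then (p1 ∨ ¬p7 ∨ ¬p9) forces p7 = False.
  then (¬p4 ∨ p7) forces p4 = False.
  then (p6 ∨ p7) forces p6 = True.
  then (¬p6 ∨ ¬p8) forces p8 = False.
  then (p10 ∨ p4) forces p10 = True.
  then (¬p5 ∨ ¬p6) forces p5 = False.
  then (p1 ∨ ¬p3 ∨ ¬p6) forces p3 = False.
  then (¬p2 ∨ p3 ∨ p4 ∨ p7) forces p2 = False.
All clauses satisfied.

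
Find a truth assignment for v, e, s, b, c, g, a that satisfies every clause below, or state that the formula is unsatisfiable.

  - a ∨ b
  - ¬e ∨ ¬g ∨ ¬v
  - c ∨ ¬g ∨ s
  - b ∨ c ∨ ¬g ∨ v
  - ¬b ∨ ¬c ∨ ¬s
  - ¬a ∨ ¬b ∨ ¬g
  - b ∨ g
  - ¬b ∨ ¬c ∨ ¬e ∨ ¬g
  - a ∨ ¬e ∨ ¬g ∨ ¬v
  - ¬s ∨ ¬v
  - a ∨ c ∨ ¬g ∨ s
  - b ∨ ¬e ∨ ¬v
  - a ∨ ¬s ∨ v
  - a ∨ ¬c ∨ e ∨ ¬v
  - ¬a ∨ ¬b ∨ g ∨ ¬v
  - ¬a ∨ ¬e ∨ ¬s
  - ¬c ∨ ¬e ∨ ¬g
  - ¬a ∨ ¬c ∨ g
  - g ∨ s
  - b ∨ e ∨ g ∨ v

v = False, e = False, s = False, b = False, c = True, g = True, a = True

Set v = False.
Set e = False.
Set s = False.
  then (g ∨ s) forces g = True.
  then (c ∨ ¬g ∨ s) forces c = True.
Set b = False.
  then (a ∨ b) forces a = True.
All clauses satisfied.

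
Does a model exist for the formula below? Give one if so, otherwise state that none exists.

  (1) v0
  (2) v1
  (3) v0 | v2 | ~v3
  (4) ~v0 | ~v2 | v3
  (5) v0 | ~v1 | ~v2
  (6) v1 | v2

v0: True, v1: True, v2: False, v3: True

Unit clause (v0) forces v0 = True.
Unit clause (v1) forces v1 = True.
Set v2 = False.
Set v3 = True.
Check each clause:
  (v0): v0 holds.
  (v1): v1 holds.
  (v0 | v2 | ~v3): v0 holds.
  (~v0 | ~v2 | v3): ~v2 holds.
  (v0 | ~v1 | ~v2): v0 holds.
  (v1 | v2): v1 holds.
All clauses satisfied.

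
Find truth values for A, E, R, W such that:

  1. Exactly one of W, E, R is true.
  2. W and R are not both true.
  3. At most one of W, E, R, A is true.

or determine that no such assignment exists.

A = False, E = False, R = True, W = False

  (1) {W, E, R}: 1 true — exactly one ✓
  (2) W=F, R=T — not both ✓
  (3) {W, E, R, A}: 1 true — at most one ✓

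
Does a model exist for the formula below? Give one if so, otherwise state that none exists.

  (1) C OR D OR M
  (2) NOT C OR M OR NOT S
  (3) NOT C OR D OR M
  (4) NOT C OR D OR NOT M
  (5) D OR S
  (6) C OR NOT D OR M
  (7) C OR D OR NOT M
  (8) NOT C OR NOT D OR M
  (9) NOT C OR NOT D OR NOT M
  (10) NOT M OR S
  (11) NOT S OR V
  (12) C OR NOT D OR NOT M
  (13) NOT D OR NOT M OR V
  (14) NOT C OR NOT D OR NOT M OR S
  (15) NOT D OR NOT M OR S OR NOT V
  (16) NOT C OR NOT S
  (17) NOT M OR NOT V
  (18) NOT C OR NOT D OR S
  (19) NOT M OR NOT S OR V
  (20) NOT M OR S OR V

No satisfying assignment exists.

Case S = True:
  (NOT S OR V) forces V = True.
  (NOT C OR NOT S) forces C = False.
  (NOT M OR NOT V) forces M = False.
  (C OR D OR M) forces D = True.
  Clause (C OR NOT D OR M) is falsified — contradiction.
Case S = False:
  (D OR S) forces D = True.
  (NOT M OR S) forces M = False.
  (C OR NOT D OR M) forces C = True.
  Clause (NOT C OR NOT D OR M) is falsified — contradiction.
Both cases fail, so the formula is unsatisfiable.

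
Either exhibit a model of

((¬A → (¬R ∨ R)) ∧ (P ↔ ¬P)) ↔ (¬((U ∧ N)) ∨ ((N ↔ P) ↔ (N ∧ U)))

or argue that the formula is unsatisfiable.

U = True, N = True, P = False, A = True, R = False

  ((¬A → (¬R ∨ R)) ∧ (P ↔ ¬P)) ↔ (¬((U ∧ N)) ∨ ((N ↔ P) ↔ (N ∧ U))) = True
    (¬A → (¬R ∨ R)) ∧ (P ↔ ¬P) = False
      ¬A → (¬R ∨ R) = True
        ¬A = False
        ¬R ∨ R = True
          ¬R = True
      P ↔ ¬P = False
        ¬P = True
    ¬((U ∧ N)) ∨ ((N ↔ P) ↔ (N ∧ U)) = False
      ¬((U ∧ N)) = False
        U ∧ N = True
      (N ↔ P) ↔ (N ∧ U) = False
        N ↔ P = False
        N ∧ U = True
The formula evaluates to True.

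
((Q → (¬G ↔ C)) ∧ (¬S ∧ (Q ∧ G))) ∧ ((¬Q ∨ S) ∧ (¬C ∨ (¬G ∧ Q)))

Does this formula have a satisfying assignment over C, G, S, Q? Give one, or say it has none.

No satisfying assignment exists.

Case G = True: the formula simplifies to ((Q → ¬C) ∧ (¬S ∧ Q)) ∧ ((¬Q ∨ S) ∧ ¬C).
  C = True: the conjunct ¬C is False.
  C = False: simplifies to (¬S ∧ Q) ∧ (¬Q ∨ S).
    S = True: the conjunct ¬S is False.
    S = False: simplifies to Q ∧ ¬Q.
      Q = True: the conjunct ¬Q is False.
      Q = False: the conjunct Q is False.
Case G = False: the conjunct G is False.
Both cases fail — unsatisfiable.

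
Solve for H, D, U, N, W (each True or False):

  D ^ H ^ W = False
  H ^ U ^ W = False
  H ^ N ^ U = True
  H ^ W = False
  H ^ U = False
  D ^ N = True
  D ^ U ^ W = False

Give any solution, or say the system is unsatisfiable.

H=F, D=F, U=F, N=T, W=F

D ^ H ^ W = F ^ F ^ F = False ✓
H ^ U ^ W = F ^ F ^ F = False ✓
H ^ N ^ U = F ^ T ^ F = True ✓
H ^ W = F ^ F = False ✓
H ^ U = F ^ F = False ✓
D ^ N = F ^ T = True ✓
D ^ U ^ W = F ^ F ^ F = False ✓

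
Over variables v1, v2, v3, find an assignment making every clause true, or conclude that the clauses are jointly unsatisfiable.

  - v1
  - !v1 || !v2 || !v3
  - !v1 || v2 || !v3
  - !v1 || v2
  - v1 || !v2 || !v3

Unit clause (v1) forces v1 = True.
In (!v1 || v2) only v2 is left, so v2 = True.
In (!v1 || !v2 || !v3) only !v3 is left, so v3 = False.
Check each clause:
  (v1): v1 holds.
  (!v1 || !v2 || !v3): !v3 holds.
  (!v1 || v2 || !v3): v2 holds.
  (!v1 || v2): v2 holds.
  (v1 || !v2 || !v3): v1 holds.
All clauses satisfied.

v1 = True; v2 = True; v3 = False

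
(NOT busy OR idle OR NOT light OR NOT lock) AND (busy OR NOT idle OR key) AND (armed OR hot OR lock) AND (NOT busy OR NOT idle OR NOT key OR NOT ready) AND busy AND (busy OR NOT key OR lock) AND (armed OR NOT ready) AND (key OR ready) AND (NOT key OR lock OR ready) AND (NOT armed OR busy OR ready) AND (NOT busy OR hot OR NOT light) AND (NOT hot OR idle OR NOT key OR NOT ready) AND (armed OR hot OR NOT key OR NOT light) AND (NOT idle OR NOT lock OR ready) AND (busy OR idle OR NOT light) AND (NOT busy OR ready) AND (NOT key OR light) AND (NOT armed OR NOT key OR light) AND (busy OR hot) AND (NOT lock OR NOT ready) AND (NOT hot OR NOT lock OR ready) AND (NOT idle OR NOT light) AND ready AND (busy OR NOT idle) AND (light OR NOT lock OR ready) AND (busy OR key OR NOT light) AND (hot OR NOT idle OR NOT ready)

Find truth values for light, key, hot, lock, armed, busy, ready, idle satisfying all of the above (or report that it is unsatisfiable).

Unit clause (busy) forces busy = True.
In (NOT busy OR ready) only ready is left, so ready = True.
In (NOT lock OR NOT ready) only NOT lock is left, so lock = False.
In (armed OR NOT ready) only armed is left, so armed = True.
Set light = False.
  then (NOT key OR light) forces key = False.
Set hot = True.
Set idle = True.
All clauses satisfied.

light = False, key = False, hot = True, lock = False, armed = True, busy = True, ready = True, idle = True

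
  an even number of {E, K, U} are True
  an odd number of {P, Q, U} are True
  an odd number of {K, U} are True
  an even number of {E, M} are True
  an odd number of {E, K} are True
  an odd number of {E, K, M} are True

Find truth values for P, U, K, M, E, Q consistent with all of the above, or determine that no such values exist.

Adding constraints 1, 3, 4, 5, 6 mod 2: every variable appears an even number of times on the left, so the left side is 0.
But the right sides sum to 1 (mod 2). 0 ≠ 1 — the system is inconsistent.

Unsatisfiable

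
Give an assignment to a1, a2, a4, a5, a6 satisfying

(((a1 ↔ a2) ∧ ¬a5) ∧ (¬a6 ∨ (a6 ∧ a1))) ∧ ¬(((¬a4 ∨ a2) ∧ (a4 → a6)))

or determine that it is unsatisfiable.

a1 = True, a2 = True, a4 = True, a5 = False, a6 = False

  ((a1 ↔ a2) ∧ ¬a5) ∧ (¬a6 ∨ (a6 ∧ a1)) = True
    (a1 ↔ a2) ∧ ¬a5 = True
      a1 ↔ a2 = True
      ¬a5 = True
    ¬a6 ∨ (a6 ∧ a1) = True
      ¬a6 = True
      a6 ∧ a1 = False
  ¬(((¬a4 ∨ a2) ∧ (a4 → a6))) = True
    (¬a4 ∨ a2) ∧ (a4 → a6) = False
      ¬a4 ∨ a2 = True
        ¬a4 = False
      a4 → a6 = False
Both conjuncts True, so the formula holds.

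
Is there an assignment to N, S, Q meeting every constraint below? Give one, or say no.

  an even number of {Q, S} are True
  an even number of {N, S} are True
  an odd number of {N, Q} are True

Unsatisfiable

Adding constraints 1, 2, 3 mod 2: every variable appears an even number of times on the left, so the left side is 0.
But the right sides sum to 1 (mod 2). 0 ≠ 1 — the system is inconsistent.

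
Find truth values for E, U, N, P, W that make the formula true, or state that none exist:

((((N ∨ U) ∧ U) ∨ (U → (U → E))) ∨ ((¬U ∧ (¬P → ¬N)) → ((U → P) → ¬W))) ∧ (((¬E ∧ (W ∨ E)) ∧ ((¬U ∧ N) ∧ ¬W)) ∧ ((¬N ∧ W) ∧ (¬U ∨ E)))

Unsatisfiable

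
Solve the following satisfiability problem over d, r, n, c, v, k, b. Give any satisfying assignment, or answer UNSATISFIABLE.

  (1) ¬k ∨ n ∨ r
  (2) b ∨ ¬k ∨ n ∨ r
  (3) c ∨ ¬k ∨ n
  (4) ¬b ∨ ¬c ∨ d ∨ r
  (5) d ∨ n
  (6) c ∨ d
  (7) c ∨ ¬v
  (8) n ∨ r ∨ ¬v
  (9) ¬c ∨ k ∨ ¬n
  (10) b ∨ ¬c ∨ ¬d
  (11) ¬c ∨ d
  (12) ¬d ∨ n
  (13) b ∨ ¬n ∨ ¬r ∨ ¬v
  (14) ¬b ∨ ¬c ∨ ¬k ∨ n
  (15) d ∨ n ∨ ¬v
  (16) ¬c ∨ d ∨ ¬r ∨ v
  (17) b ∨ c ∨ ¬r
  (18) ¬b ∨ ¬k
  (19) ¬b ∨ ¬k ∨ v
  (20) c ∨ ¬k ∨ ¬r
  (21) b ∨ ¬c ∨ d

d=T, r=F, n=T, c=F, v=F, k=F, b=T

Try d = False:
  (d ∨ n) forces n = True.
  (c ∨ d) forces c = True.
  clause (¬c ∨ d) is falsified — backtrack.
So d = True.
  then (¬d ∨ n) forces n = True.
Set r = False.
Set c = False.
  then (c ∨ ¬v) forces v = False.
Set k = False.
Set b = True.
All clauses satisfied.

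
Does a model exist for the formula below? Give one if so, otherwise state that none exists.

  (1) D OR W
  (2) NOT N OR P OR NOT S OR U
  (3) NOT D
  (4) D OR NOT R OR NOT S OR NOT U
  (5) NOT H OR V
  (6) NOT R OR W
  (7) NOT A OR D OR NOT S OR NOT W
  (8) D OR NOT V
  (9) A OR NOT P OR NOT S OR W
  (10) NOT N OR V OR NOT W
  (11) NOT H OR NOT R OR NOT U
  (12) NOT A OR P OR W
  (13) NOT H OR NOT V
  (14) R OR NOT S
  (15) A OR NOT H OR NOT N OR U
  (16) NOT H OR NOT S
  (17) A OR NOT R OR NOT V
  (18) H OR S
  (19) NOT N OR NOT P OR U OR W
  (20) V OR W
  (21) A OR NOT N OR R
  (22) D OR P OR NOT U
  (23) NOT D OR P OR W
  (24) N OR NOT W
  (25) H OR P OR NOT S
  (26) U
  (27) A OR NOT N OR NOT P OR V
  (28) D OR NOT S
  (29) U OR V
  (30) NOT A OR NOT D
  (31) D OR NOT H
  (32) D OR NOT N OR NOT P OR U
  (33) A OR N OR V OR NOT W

Case D = True:
  Clause (NOT D) is falsified — contradiction.
Case D = False:
  (D OR W) forces W = True.
  (D OR NOT V) forces V = False.
  (NOT H OR V) forces H = False.
  (NOT N OR V OR NOT W) forces N = False.
  Clause (N OR NOT W) is falsified — contradiction.
Both cases fail, so the formula is unsatisfiable.

No satisfying assignment exists.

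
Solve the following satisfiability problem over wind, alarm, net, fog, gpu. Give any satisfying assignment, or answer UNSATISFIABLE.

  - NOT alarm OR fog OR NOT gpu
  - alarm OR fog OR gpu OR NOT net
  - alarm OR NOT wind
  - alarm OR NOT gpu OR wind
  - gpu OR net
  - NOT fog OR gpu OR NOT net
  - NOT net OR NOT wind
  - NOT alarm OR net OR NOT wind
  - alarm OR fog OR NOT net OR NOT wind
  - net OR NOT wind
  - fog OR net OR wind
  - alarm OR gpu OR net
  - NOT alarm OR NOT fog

wind = False, alarm = True, net = True, fog = False, gpu = False

Try wind = True:
  (alarm OR NOT wind) forces alarm = True.
  (NOT net OR NOT wind) forces net = False.
  clause (NOT alarm OR net OR NOT wind) is falsified — backtrack.
So wind = False.
Set alarm = True.
  then (NOT alarm OR NOT fog) forces fog = False.
  then (NOT alarm OR fog OR NOT gpu) forces gpu = False.
  then (gpu OR net) forces net = True.
All clauses satisfied.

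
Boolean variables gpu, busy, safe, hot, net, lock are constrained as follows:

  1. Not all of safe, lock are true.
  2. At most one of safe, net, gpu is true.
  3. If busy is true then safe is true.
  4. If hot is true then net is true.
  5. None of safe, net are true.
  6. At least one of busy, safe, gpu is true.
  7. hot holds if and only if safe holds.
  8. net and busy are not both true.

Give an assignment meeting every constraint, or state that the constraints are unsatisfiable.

gpu = True, busy = False, safe = False, hot = False, net = False, lock = False

  (1) {safe, lock}: 0/2 true — not all ✓
  (2) {safe, net, gpu}: 1 true — at most one ✓
  (3) busy=F ⇒ safe: vacuous ✓
  (4) hot=F ⇒ net: vacuous ✓
  (5) {safe, net}: 0 true — none ✓
  (6) {busy, safe, gpu}: 1 true — at least one ✓
  (7) hot=F, safe=F — same ✓
  (8) net=F, busy=F — not both ✓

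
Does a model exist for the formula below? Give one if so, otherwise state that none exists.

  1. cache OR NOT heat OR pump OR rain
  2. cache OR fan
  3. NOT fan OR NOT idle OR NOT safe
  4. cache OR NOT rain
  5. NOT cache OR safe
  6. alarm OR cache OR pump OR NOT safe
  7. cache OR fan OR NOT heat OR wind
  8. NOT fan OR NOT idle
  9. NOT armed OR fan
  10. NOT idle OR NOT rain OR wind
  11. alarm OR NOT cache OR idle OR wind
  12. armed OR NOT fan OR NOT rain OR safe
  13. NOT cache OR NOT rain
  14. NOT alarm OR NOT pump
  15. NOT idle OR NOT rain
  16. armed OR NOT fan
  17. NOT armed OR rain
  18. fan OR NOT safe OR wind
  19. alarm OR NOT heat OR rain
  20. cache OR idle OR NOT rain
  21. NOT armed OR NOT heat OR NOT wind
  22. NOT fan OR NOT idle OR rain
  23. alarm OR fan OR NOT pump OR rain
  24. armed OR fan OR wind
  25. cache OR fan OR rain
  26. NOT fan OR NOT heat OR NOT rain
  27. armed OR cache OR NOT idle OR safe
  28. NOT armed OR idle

idle: False, cache: True, fan: False, pump: False, heat: True, alarm: True, wind: True, rain: False, armed: False, safe: True

Set idle = False.
  then (NOT armed OR idle) forces armed = False.
  then (armed OR NOT fan) forces fan = False.
  then (armed OR fan OR wind) forces wind = True.
  then (cache OR fan) forces cache = True.
  then (NOT cache OR safe) forces safe = True.
  then (NOT cache OR NOT rain) forces rain = False.
Try pump = True:
  (NOT alarm OR NOT pump) forces alarm = False.
  clause (alarm OR fan OR NOT pump OR rain) is falsified — backtrack.
So pump = False.
Set heat = True.
  then (alarm OR NOT heat OR rain) forces alarm = True.
All clauses satisfied.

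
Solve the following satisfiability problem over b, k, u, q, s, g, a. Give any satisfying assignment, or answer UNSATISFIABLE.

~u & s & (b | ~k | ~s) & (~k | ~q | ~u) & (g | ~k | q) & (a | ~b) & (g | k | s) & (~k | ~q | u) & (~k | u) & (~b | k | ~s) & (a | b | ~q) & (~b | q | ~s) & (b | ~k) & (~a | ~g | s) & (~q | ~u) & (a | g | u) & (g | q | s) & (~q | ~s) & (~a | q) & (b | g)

Unit clause (~u) forces u = False.
Unit clause (s) forces s = True.
In (~k | u) only ~k is left, so k = False.
In (~b | k | ~s) only ~b is left, so b = False.
In (~q | ~s) only ~q is left, so q = False.
In (~a | q) only ~a is left, so a = False.
In (b | g) only g is left, so g = True.
All clauses satisfied.

b = False; k = False; u = False; q = False; s = True; g = True; a = False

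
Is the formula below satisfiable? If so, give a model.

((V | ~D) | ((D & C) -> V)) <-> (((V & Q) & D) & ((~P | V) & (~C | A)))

V=T, A=T, D=T, Q=T, P=T, C=T

  ((V | ~D) | ((D & C) -> V)) <-> (((V & Q) & D) & ((~P | V) & (~C | A))) = True
    (V | ~D) | ((D & C) -> V) = True
      V | ~D = True
        ~D = False
      (D & C) -> V = True
        D & C = True
    ((V & Q) & D) & ((~P | V) & (~C | A)) = True
      (V & Q) & D = True
        V & Q = True
      (~P | V) & (~C | A) = True
        ~P | V = True
          ~P = False
        ~C | A = True
          ~C = False
The formula evaluates to True.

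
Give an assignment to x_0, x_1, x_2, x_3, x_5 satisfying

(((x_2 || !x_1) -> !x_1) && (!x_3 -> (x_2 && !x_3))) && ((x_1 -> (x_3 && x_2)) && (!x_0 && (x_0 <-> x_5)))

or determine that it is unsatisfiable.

x_0=F, x_1=F, x_2=T, x_3=T, x_5=F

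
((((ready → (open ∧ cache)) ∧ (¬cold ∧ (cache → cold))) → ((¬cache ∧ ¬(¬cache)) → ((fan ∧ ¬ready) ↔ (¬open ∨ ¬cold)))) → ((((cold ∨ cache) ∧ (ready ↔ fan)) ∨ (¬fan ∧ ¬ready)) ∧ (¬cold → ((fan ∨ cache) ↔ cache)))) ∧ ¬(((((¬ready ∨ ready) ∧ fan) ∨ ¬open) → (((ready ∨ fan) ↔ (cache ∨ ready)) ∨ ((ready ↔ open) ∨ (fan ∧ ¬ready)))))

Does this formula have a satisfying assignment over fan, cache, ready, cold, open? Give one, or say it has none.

The conjunct ¬(((((¬ready ∨ ready) ∧ fan) ∨ ¬open) → (((ready ∨ fan) ↔ (cache ∨ ready)) ∨ ((ready ↔ open) ∨ (fan ∧ ¬ready))))) is unsatisfiable on its own:
  ready = True: this becomes ¬(((fan ∨ ¬open) → True)) = False.
  ready = False: simplifies to ¬(((fan ∨ ¬open) → ((fan ↔ cache) ∨ (¬open ∨ fan)))).
    open = True: simplifies to ¬((fan → ((fan ↔ cache) ∨ fan))).
      fan = True: this becomes ¬((True → True)) = False.
      fan = False: this becomes ¬((False → ¬cache)) = False.
    open = False: this becomes ¬((True → True)) = False.
So the whole conjunction is unsatisfiable.

No satisfying assignment exists.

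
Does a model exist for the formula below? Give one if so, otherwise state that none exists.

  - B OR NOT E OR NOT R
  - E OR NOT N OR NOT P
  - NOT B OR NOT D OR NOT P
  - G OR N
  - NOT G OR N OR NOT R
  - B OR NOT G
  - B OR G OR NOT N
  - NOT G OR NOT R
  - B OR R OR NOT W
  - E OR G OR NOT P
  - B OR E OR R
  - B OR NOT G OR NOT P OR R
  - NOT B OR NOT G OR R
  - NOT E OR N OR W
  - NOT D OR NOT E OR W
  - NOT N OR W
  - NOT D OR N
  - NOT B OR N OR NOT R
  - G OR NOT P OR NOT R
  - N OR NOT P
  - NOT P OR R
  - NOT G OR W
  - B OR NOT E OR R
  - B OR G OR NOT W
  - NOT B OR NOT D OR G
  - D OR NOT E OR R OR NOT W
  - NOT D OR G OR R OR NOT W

Try G = True:
  (B OR NOT G) forces B = True.
  (NOT G OR NOT R) forces R = False.
  clause (NOT B OR NOT G OR R) is falsified — backtrack.
So G = False.
  then (G OR N) forces N = True.
  then (B OR G OR NOT N) forces B = True.
  then (NOT N OR W) forces W = True.
  then (NOT B OR NOT D OR G) forces D = False.
Set R = True.
  then (G OR NOT P OR NOT R) forces P = False.
Set E = True.
All clauses satisfied.

G=F, W=T, D=F, N=T, R=T, B=T, P=F, E=T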